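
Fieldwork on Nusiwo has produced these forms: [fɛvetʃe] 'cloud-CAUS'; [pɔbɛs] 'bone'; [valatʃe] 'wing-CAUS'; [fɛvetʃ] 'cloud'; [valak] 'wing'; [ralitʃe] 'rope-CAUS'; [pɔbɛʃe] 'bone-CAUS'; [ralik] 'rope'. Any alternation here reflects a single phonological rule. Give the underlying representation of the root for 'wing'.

The stem for 'wing' ends in [tʃ] in [valatʃe] but [k] in [valak].
The stem 'cloud' ([fɛvetʃe], [fɛvetʃ]) shows [tʃ] unchanged in both environments, so [tʃ] cannot be basic with [k] derived in isolation.
The underlying segment must be /k/; /k/ and /s/ become palato-alveolar [tʃ] and [ʃ] before a front vowel, yielding [tʃ] there.

/valak/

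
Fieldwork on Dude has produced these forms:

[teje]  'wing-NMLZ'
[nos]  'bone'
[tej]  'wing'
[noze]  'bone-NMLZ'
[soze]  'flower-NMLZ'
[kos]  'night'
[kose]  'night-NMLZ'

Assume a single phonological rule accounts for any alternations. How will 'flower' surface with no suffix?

[sos]

The stem for 'bone' ends in [s] in [nos] but [z] in [noze].
Compare 'night', with invariant [s] in [kos] and [kose]: an analysis with underlying /s/ and a rule producing [z] before the NMLZ suffix would wrongly predict alternation here too.
So /z/ is underlying, and a rule of word-final obstruent devoicing — voiced obstruents become voiceless word-finally — gives [s].
The one attested form of 'flower', [soze], shows underlying /soz/. Applying the same rule word-finally gives [sos].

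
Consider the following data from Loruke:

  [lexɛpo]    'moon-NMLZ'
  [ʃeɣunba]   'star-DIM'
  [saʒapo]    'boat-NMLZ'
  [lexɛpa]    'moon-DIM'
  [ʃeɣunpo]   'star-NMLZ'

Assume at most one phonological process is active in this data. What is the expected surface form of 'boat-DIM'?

The DIM morpheme has two allomorphs, [-ba] and [-pa].
The NMLZ suffix, which begins with [p], is invariant after every stem; so [p] is not altered by any rule here.
So the underlying form is /-ba/, and voiced stops become voiceless after a vowel.
After 'boat', which ends in a vowel, the suffix surfaces as [-pa], giving [saʒapa].

[saʒapa]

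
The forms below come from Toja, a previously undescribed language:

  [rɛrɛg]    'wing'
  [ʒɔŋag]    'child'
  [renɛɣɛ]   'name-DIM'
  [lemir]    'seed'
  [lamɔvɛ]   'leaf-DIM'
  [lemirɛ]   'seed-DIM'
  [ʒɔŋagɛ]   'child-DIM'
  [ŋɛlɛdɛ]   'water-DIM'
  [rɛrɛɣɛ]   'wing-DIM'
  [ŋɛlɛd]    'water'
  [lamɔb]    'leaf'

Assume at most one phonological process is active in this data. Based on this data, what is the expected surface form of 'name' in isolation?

[renɛg]

The root 'wing' surfaces as [rɛrɛɣɛ] and [rɛrɛg], with a stem-final [ɣ] ~ [g] alternation.
The stem 'child' ([ʒɔŋagɛ], [ʒɔŋag]) shows [g] unchanged in both environments, so [g] cannot be basic with [ɣ] derived before the DIM suffix.
So /ɣ/ is underlying, and a rule of word-final hardening — voiced fricatives become stops word-finally — gives [g].
From [renɛɣɛ] the stem 'name' is /renɛɣ/; word-finally this yields [renɛg].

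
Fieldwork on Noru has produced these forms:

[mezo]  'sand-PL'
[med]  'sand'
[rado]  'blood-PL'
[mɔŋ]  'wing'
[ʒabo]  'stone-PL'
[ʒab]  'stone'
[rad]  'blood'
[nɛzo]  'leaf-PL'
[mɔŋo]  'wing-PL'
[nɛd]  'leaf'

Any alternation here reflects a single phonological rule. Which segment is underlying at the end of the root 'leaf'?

The root 'leaf' surfaces as [nɛzo] and [nɛd], with a stem-final [z] ~ [d] alternation.
Compare 'blood', with invariant [d] in [rado] and [rad]: an analysis with underlying /d/ and a rule producing [z] before the PL suffix would wrongly predict alternation here too.
So /z/ is underlying, and a rule of word-final hardening — voiced fricatives become stops word-finally — gives [d].

/z/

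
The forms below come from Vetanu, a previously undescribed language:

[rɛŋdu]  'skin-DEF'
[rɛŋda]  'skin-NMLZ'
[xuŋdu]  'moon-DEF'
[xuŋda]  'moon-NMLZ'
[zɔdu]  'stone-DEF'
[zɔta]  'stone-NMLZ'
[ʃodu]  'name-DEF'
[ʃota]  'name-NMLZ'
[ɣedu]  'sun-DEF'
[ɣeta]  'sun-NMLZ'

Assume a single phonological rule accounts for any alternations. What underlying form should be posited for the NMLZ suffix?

/-ta/

The NMLZ suffix surfaces as [-da] and [-ta], depending on the final segment of the stem.
By contrast the DEF suffix keeps its initial [d] throughout — that segment must be underlying.
So the underlying form is /-ta/, and voiceless stops become voiced after a nasal.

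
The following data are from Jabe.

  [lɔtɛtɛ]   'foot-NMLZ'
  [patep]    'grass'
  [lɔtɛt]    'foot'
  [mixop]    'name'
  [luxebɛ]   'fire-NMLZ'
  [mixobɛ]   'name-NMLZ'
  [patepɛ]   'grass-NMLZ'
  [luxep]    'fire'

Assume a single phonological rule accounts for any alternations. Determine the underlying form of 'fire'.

/luxeb/

The stem for 'fire' ends in [p] in [luxep] but [b] in [luxebɛ].
Compare 'grass', with invariant [p] in [patep] and [patepɛ]: an analysis with underlying /p/ and a rule producing [b] before the NMLZ suffix would wrongly predict alternation here too.
So /b/ is underlying, and a rule of word-final obstruent devoicing — voiced obstruents become voiceless word-finally — gives [p].
The underlying form of 'fire' is therefore /luxeb/.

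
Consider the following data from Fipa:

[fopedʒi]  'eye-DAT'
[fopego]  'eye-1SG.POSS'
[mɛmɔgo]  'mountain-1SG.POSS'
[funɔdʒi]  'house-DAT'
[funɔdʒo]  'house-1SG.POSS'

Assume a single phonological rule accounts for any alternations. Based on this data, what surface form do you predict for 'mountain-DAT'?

[mɛmɔdʒi]

In [fopedʒi] and [fopego] the final segment of 'eye' alternates: [dʒ] ~ [g].
But 'house' keeps [dʒ] in both environments ([funɔdʒi], [funɔdʒo]), so there is no rule changing /dʒ/ to [g] before the 1SG.POSS suffix.
So /g/ is underlying, and a rule of palatalization before a front vowel — /g/ becomes palato-alveolar [dʒ] before a front vowel — gives [dʒ].
From [mɛmɔgo] the stem 'mountain' is /mɛmɔg/; before a front vowel this yields [mɛmɔdʒi].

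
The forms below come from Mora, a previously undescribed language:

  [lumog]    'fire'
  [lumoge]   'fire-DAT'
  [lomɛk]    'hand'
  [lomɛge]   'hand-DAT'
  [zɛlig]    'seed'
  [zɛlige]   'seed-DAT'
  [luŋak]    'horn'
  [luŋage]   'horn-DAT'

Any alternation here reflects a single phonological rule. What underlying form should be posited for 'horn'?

/luŋak/

'horn' shows [k] ~ [g] at the end of the stem ([luŋak] vs [luŋage]).
If /g/ were underlying and a rule turned it into [k] in isolation, 'fire' would also alternate; but it has [g] in both [lumog] and [lumoge].
So /k/ is underlying, and a rule of intervocalic voicing — voiceless stops become voiced between vowels — gives [g].
So 'horn' = /luŋak/.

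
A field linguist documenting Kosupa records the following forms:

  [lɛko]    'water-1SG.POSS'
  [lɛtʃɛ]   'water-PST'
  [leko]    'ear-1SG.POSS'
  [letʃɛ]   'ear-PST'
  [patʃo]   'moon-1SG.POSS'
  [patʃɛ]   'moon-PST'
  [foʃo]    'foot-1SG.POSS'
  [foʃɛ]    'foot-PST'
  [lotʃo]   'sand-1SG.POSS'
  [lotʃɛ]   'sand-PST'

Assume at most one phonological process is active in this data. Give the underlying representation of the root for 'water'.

The stem for 'water' ends in [k] in [lɛko] but [tʃ] in [lɛtʃɛ].
The stem 'sand' ([lotʃo], [lotʃɛ]) shows [tʃ] unchanged in both environments, so [tʃ] cannot be basic with [k] derived before the 1SG.POSS suffix.
The underlying segment must be /k/; /k/ becomes palato-alveolar [tʃ] before a front vowel, yielding [tʃ] there.

/lɛk/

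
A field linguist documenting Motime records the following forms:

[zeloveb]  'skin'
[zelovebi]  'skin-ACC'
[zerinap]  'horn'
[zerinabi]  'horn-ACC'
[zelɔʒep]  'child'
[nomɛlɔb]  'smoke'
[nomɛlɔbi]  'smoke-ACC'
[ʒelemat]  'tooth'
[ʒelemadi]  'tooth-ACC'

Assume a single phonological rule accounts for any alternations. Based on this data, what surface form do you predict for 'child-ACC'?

In [zerinap] and [zerinabi] the final segment of 'horn' alternates: [p] ~ [b].
If /b/ were underlying and a rule turned it into [p] in isolation, 'skin' would also alternate; but it has [b] in both [zeloveb] and [zelovebi].
Therefore /p/ is basic and [b] is derived by intervocalic voicing (voiceless stops become voiced between vowels).
From [zelɔʒep] the stem 'child' is /zelɔʒep/; between vowels this yields [zelɔʒebi].

[zelɔʒebi]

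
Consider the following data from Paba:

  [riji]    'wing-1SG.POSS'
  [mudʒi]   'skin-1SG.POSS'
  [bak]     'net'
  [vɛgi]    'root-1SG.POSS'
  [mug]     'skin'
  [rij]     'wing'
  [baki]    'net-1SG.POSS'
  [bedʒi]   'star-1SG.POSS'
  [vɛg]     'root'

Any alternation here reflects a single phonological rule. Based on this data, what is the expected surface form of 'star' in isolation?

[beg]

The root 'skin' surfaces as [mug] and [mudʒi], with a stem-final [g] ~ [dʒ] alternation.
Compare 'root', with invariant [g] in [vɛg] and [vɛgi]: an analysis with underlying /g/ and a rule producing [dʒ] before the 1SG.POSS suffix would wrongly predict alternation here too.
So /dʒ/ is underlying, and a rule of depalatalization — palato-alveolar /dʒ/ becomes [g] when no front vowel follows — gives [g].
The one attested form of 'star', [bedʒi], shows underlying /bedʒ/. Applying the same rule when no front vowel follows gives [beg].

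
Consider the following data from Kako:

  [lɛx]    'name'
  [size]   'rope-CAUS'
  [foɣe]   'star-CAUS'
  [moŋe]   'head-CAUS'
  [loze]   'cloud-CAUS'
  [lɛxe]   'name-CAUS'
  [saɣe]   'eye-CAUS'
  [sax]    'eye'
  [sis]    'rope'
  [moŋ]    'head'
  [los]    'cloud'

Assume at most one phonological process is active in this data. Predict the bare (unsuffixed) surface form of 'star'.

[fox]

'eye' shows [x] ~ [ɣ] at the end of the stem ([sax] vs [saɣe]).
But 'name' keeps [x] in both environments ([lɛx], [lɛxe]), so there is no rule changing /x/ to [ɣ] before the CAUS suffix.
The underlying segment must be /ɣ/; voiced obstruents become voiceless word-finally, yielding [x] there.
From [foɣe] the stem 'star' is /foɣ/; word-finally this yields [fox].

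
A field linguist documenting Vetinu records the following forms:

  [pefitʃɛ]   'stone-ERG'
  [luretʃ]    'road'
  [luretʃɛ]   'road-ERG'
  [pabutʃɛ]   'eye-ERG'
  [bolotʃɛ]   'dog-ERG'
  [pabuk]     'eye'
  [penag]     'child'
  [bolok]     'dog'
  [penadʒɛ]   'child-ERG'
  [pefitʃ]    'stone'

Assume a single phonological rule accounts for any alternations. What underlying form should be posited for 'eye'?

/pabuk/

'eye' shows [k] ~ [tʃ] at the end of the stem ([pabuk] vs [pabutʃɛ]).
If /tʃ/ were underlying and a rule turned it into [k] in isolation, 'road' would also alternate; but it has [tʃ] in both [luretʃ] and [luretʃɛ].
The alternation reflects palatalization before a front vowel: /k/ and /g/ become palato-alveolar [tʃ] and [dʒ] before a front vowel. /k/ is underlying.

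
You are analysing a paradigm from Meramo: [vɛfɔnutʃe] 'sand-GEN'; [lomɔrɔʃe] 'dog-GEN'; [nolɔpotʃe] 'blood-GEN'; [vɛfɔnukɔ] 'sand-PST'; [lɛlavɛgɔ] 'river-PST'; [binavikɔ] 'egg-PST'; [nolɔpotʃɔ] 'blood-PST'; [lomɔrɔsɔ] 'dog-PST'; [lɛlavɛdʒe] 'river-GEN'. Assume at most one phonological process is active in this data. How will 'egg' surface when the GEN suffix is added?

The stem for 'sand' ends in [k] in [vɛfɔnukɔ] but [tʃ] in [vɛfɔnutʃe].
Compare 'blood', with invariant [tʃ] in [nolɔpotʃɔ] and [nolɔpotʃe]: an analysis with underlying /tʃ/ and a rule producing [k] before the PST suffix would wrongly predict alternation here too.
The alternation reflects palatalization before a front vowel: /k/, /g/ and /s/ become palato-alveolar [tʃ], [dʒ] and [ʃ] before a front vowel. /k/ is underlying.
From [binavikɔ] the stem 'egg' is /binavik/; before a front vowel this yields [binavitʃe].

[binavitʃe]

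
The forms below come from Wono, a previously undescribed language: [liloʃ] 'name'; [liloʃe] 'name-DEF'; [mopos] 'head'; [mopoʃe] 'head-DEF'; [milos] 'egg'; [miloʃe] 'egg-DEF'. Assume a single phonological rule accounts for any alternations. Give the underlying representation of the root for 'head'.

/mopos/

In [mopos] and [mopoʃe] the final segment of 'head' alternates: [s] ~ [ʃ].
But 'name' keeps [ʃ] in both environments ([liloʃ], [liloʃe]), so there is no rule changing /ʃ/ to [s] in isolation.
Therefore /s/ is basic and [ʃ] is derived by palatalization before a front vowel (/s/ becomes palato-alveolar [ʃ] before a front vowel).
The underlying form of 'head' is therefore /mopos/.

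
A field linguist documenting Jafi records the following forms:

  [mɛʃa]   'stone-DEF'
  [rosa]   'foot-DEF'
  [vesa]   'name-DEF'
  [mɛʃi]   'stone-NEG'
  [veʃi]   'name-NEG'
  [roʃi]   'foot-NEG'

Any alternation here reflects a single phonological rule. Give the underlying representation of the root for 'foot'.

/ros/

The stem for 'foot' ends in [s] in [rosa] but [ʃ] in [roʃi].
If /ʃ/ were underlying and a rule turned it into [s] before the DEF suffix, 'stone' would also alternate; but it has [ʃ] in both [mɛʃa] and [mɛʃi].
The underlying segment must be /s/; /s/ becomes palato-alveolar [ʃ] before a front vowel, yielding [ʃ] there.
So 'foot' = /ros/.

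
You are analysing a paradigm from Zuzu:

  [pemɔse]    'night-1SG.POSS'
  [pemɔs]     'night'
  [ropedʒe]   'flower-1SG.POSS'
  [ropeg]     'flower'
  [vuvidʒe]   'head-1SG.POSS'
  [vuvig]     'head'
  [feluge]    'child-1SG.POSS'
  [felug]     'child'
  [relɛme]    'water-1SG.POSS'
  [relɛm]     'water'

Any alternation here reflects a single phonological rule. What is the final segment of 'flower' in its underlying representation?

In [ropedʒe] and [ropeg] the final segment of 'flower' alternates: [dʒ] ~ [g].
But 'child' keeps [g] in both environments ([feluge], [felug]), so there is no rule changing /g/ to [dʒ] before the 1SG.POSS suffix.
The underlying segment must be /dʒ/; palato-alveolar /dʒ/ becomes [g] when no front vowel follows, yielding [g] there.

/dʒ/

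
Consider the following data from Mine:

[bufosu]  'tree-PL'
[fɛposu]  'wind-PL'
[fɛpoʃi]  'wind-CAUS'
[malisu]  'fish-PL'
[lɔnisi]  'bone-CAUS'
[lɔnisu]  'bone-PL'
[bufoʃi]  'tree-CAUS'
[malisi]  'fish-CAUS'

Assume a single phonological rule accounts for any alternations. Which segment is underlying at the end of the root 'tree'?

/ʃ/

In [bufosu] and [bufoʃi] the final segment of 'tree' alternates: [s] ~ [ʃ].
The stem 'bone' ([lɔnisu], [lɔnisi]) shows [s] unchanged in both environments, so [s] cannot be basic with [ʃ] derived before the CAUS suffix.
So /ʃ/ is underlying, and a rule of depalatalization — palato-alveolar /ʃ/ becomes [s] when no front vowel follows — gives [s].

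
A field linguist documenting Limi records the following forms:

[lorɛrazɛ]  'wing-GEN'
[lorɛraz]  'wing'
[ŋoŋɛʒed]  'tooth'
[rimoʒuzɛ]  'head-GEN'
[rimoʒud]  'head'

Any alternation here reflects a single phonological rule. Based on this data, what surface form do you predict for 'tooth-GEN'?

[ŋoŋɛʒezɛ]

'head' shows [z] ~ [d] at the end of the stem ([rimoʒuzɛ] vs [rimoʒud]).
If /z/ were underlying and a rule turned it into [d] in isolation, 'wing' would also alternate; but it has [z] in both [lorɛrazɛ] and [lorɛraz].
The underlying segment must be /d/; voiced stops become fricatives between vowels, yielding [z] there.
From [ŋoŋɛʒed] the stem 'tooth' is /ŋoŋɛʒed/; between vowels this yields [ŋoŋɛʒezɛ].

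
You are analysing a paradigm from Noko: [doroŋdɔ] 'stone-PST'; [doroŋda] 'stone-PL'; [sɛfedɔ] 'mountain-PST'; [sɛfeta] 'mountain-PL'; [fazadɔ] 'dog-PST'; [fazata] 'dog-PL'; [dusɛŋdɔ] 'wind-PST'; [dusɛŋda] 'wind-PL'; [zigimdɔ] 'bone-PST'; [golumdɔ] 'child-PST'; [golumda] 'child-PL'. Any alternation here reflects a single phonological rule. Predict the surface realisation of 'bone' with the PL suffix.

The PL suffix surfaces as [-da] and [-ta], depending on the final segment of the stem.
The PST suffix, which begins with [d], is invariant after every stem; so [d] is not altered by any rule here.
So the underlying form is /-ta/, and voiceless stops become voiced after a nasal.
After 'bone', which ends in a nasal, the suffix surfaces as [-da], giving [zigimda].

[zigimda]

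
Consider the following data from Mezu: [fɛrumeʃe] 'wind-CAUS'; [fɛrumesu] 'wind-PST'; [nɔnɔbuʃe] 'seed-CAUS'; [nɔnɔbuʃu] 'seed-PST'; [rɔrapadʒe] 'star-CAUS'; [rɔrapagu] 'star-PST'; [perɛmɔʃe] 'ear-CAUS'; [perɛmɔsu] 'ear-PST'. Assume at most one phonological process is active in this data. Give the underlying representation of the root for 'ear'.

/perɛmɔs/

'ear' shows [ʃ] ~ [s] at the end of the stem ([perɛmɔʃe] vs [perɛmɔsu]).
If /ʃ/ were underlying and a rule turned it into [s] before the PST suffix, 'seed' would also alternate; but it has [ʃ] in both [nɔnɔbuʃe] and [nɔnɔbuʃu].
Therefore /s/ is basic and [ʃ] is derived by palatalization before a front vowel (/g/ and /s/ become palato-alveolar [dʒ] and [ʃ] before a front vowel).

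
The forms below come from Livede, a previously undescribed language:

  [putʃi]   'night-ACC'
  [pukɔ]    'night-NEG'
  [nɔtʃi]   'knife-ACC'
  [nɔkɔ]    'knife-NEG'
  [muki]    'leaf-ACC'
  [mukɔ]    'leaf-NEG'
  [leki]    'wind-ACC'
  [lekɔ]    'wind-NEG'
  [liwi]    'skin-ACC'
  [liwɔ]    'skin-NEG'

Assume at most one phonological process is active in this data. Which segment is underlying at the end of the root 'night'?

The root 'night' surfaces as [putʃi] and [pukɔ], with a stem-final [tʃ] ~ [k] alternation.
But 'wind' keeps [k] in both environments ([leki], [lekɔ]), so there is no rule changing /k/ to [tʃ] before the ACC suffix.
So /tʃ/ is underlying, and a rule of depalatalization — palato-alveolar /tʃ/ becomes [k] when no front vowel follows — gives [k].

/tʃ/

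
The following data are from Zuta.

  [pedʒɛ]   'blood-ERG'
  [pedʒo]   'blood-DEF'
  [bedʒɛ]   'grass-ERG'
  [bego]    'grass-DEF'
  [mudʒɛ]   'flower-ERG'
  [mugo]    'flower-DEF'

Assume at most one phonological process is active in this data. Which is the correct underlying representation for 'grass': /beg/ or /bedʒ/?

/beg/

In [bedʒɛ] and [bego] the final segment of 'grass' alternates: [dʒ] ~ [g].
Compare 'blood', with invariant [dʒ] in [pedʒɛ] and [pedʒo]: an analysis with underlying /dʒ/ and a rule producing [g] before the DEF suffix would wrongly predict alternation here too.
So /g/ is underlying, and a rule of palatalization before a front vowel — /g/ becomes palato-alveolar [dʒ] before a front vowel — gives [dʒ].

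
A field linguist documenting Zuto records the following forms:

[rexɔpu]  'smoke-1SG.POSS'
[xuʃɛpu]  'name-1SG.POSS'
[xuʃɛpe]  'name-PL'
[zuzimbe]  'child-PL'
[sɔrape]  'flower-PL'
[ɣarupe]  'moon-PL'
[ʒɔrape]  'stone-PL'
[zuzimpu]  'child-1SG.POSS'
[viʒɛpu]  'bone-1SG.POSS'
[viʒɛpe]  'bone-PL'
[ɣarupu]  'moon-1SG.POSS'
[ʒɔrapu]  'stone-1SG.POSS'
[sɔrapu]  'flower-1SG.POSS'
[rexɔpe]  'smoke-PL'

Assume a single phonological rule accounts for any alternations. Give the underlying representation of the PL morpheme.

/-be/

The PL suffix surfaces as [-be] and [-pe], depending on the final segment of the stem.
The 1SG.POSS suffix, which begins with [p], is invariant after every stem; so [p] is not altered by any rule here.
The PL suffix is therefore /-be/ underlyingly, with post-vocalic devoicing: voiced stops become voiceless after a vowel.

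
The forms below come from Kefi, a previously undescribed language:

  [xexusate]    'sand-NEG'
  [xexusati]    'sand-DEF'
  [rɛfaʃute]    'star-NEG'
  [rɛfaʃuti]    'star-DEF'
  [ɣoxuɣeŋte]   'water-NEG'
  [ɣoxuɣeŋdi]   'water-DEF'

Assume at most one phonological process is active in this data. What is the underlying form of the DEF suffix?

The DEF morpheme has two allomorphs, [-di] and [-ti].
The NEG suffix, which begins with [t], is invariant after every stem; so [t] is not altered by any rule here.
So the underlying form is /-di/, and voiced stops become voiceless after a vowel.

/-di/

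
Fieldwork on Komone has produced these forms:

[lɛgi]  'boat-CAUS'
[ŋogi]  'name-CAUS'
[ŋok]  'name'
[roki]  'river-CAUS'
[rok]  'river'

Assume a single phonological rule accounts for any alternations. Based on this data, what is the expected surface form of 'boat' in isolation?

In [ŋogi] and [ŋok] the final segment of 'name' alternates: [g] ~ [k].
The stem 'river' ([roki], [rok]) shows [k] unchanged in both environments, so [k] cannot be basic with [g] derived before the CAUS suffix.
The underlying segment must be /g/; voiced obstruents become voiceless word-finally, yielding [k] there.
The one attested form of 'boat', [lɛgi], shows underlying /lɛg/. Applying the same rule word-finally gives [lɛk].

[lɛk]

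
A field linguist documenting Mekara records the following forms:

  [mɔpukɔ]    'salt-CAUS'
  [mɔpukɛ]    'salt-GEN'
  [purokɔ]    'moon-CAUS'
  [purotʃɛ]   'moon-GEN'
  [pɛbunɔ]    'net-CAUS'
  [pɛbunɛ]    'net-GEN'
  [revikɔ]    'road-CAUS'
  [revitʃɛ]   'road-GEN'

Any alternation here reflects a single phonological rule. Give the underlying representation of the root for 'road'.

'road' shows [k] ~ [tʃ] at the end of the stem ([revikɔ] vs [revitʃɛ]).
The stem 'salt' ([mɔpukɔ], [mɔpukɛ]) shows [k] unchanged in both environments, so [k] cannot be basic with [tʃ] derived before the GEN suffix.
The alternation reflects depalatalization: palato-alveolar /tʃ/ becomes [k] when no front vowel follows. /tʃ/ is underlying.

/revitʃ/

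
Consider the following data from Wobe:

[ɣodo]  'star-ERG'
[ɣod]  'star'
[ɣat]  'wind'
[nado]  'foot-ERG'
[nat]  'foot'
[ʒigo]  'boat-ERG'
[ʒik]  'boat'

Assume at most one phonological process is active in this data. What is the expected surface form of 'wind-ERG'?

[ɣado]

The stem for 'foot' ends in [d] in [nado] but [t] in [nat].
Compare 'star', with invariant [d] in [ɣodo] and [ɣod]: an analysis with underlying /d/ and a rule producing [t] in isolation would wrongly predict alternation here too.
The underlying segment must be /t/; voiceless stops become voiced between vowels, yielding [d] there.
From [ɣat] the stem 'wind' is /ɣat/; between vowels this yields [ɣado].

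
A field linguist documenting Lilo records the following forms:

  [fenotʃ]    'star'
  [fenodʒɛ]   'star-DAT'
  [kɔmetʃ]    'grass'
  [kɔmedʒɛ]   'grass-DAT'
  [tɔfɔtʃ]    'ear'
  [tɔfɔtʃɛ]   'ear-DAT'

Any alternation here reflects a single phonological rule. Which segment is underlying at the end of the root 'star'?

/dʒ/

The root 'star' surfaces as [fenotʃ] and [fenodʒɛ], with a stem-final [tʃ] ~ [dʒ] alternation.
Compare 'ear', with invariant [tʃ] in [tɔfɔtʃ] and [tɔfɔtʃɛ]: an analysis with underlying /tʃ/ and a rule producing [dʒ] before the DAT suffix would wrongly predict alternation here too.
So /dʒ/ is underlying, and a rule of word-final obstruent devoicing — voiced obstruents become voiceless word-finally — gives [tʃ].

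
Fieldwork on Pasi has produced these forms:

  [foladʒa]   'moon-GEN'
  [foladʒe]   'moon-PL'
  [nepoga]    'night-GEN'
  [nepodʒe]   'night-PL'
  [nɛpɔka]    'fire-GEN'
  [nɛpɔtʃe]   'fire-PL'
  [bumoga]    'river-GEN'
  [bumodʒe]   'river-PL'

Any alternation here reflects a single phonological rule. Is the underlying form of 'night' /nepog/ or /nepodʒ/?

The root 'night' surfaces as [nepoga] and [nepodʒe], with a stem-final [g] ~ [dʒ] alternation.
The stem 'moon' ([foladʒa], [foladʒe]) shows [dʒ] unchanged in both environments, so [dʒ] cannot be basic with [g] derived before the GEN suffix.
The underlying segment must be /g/; /k/ and /g/ become palato-alveolar [tʃ] and [dʒ] before a front vowel, yielding [dʒ] there.

/nepog/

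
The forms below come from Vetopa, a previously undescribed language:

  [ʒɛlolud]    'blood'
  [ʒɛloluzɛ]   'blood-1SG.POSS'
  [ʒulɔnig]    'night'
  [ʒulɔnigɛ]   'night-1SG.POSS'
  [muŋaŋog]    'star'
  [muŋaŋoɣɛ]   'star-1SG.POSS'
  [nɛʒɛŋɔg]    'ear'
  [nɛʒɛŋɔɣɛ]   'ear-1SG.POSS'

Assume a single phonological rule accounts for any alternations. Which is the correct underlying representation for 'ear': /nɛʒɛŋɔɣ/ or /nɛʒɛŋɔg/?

The stem for 'ear' ends in [g] in [nɛʒɛŋɔg] but [ɣ] in [nɛʒɛŋɔɣɛ].
The stem 'night' ([ʒulɔnig], [ʒulɔnigɛ]) shows [g] unchanged in both environments, so [g] cannot be basic with [ɣ] derived before the 1SG.POSS suffix.
Therefore /ɣ/ is basic and [g] is derived by word-final hardening (voiced fricatives become stops word-finally).

/nɛʒɛŋɔɣ/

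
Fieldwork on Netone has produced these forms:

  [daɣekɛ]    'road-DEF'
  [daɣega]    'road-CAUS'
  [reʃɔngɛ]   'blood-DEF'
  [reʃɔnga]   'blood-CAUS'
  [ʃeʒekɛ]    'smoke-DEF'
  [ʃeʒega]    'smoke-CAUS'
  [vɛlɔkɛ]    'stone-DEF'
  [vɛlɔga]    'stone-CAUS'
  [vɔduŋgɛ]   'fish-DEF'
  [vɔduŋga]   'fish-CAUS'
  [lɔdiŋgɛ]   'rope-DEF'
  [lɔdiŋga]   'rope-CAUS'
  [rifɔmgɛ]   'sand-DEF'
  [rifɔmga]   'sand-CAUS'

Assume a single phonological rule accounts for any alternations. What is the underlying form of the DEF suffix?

The DEF morpheme has two allomorphs, [-gɛ] and [-kɛ].
By contrast the CAUS suffix keeps its initial [g] throughout — that segment must be underlying.
The DEF suffix is therefore /-kɛ/ underlyingly, with post-nasal voicing: voiceless stops become voiced after a nasal.

/-kɛ/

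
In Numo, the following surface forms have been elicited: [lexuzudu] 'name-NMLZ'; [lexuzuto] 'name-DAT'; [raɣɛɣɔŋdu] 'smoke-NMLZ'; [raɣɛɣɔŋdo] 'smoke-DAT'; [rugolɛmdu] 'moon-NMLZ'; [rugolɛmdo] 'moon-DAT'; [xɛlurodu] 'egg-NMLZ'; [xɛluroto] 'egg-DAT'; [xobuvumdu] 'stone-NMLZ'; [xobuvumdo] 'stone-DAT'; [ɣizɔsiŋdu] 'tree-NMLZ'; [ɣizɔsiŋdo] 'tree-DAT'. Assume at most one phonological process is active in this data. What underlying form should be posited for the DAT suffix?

The DAT morpheme has two allomorphs, [-do] and [-to].
By contrast the NMLZ suffix keeps its initial [d] throughout — that segment must be underlying.
So the underlying form is /-to/, and voiceless stops become voiced after a nasal.

/-to/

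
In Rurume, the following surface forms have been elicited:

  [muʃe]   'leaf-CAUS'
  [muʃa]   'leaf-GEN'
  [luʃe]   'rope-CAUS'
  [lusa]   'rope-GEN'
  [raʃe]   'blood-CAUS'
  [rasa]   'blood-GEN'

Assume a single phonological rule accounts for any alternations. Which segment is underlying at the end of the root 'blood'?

In [raʃe] and [rasa] the final segment of 'blood' alternates: [ʃ] ~ [s].
Compare 'leaf', with invariant [ʃ] in [muʃe] and [muʃa]: an analysis with underlying /ʃ/ and a rule producing [s] before the GEN suffix would wrongly predict alternation here too.
The underlying segment must be /s/; /s/ becomes palato-alveolar [ʃ] before a front vowel, yielding [ʃ] there.

/s/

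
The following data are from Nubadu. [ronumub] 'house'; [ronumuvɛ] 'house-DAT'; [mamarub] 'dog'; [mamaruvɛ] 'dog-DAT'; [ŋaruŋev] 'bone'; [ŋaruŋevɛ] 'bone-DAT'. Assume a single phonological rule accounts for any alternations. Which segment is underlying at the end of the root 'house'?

In [ronumub] and [ronumuvɛ] the final segment of 'house' alternates: [b] ~ [v].
Compare 'bone', with invariant [v] in [ŋaruŋev] and [ŋaruŋevɛ]: an analysis with underlying /v/ and a rule producing [b] in isolation would wrongly predict alternation here too.
So /b/ is underlying, and a rule of intervocalic spirantization — voiced stops become fricatives between vowels — gives [v].

/b/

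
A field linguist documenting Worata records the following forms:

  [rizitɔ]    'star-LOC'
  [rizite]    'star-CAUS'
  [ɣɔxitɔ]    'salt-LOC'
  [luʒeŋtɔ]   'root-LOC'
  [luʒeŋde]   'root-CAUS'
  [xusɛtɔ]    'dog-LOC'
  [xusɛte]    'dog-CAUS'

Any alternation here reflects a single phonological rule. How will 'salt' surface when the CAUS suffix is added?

The CAUS suffix surfaces as [-de] and [-te], depending on the final segment of the stem.
The LOC suffix, which begins with [t], is invariant after every stem; so [t] is not altered by any rule here.
So the underlying form is /-de/, and voiced stops become voiceless after a vowel.
After 'salt', which ends in a vowel, the suffix surfaces as [-te], giving [ɣɔxite].

[ɣɔxite]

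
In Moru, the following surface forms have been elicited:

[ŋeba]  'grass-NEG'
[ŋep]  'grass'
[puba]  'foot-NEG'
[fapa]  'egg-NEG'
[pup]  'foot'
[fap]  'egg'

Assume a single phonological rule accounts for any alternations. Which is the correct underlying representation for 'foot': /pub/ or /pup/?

The root 'foot' surfaces as [puba] and [pup], with a stem-final [b] ~ [p] alternation.
But 'egg' keeps [p] in both environments ([fapa], [fap]), so there is no rule changing /p/ to [b] before the NEG suffix.
Therefore /b/ is basic and [p] is derived by word-final obstruent devoicing (voiced obstruents become voiceless word-finally).

/pub/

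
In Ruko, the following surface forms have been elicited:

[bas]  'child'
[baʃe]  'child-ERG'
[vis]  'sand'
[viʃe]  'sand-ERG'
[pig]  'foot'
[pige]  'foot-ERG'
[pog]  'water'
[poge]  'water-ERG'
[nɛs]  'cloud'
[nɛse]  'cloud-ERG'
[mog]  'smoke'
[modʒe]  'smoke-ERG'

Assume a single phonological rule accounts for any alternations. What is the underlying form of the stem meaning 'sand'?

/viʃ/

'sand' shows [s] ~ [ʃ] at the end of the stem ([vis] vs [viʃe]).
But 'cloud' keeps [s] in both environments ([nɛs], [nɛse]), so there is no rule changing /s/ to [ʃ] before the ERG suffix.
The underlying segment must be /ʃ/; palato-alveolar /dʒ/ and /ʃ/ become [g] and [s] when no front vowel follows, yielding [s] there.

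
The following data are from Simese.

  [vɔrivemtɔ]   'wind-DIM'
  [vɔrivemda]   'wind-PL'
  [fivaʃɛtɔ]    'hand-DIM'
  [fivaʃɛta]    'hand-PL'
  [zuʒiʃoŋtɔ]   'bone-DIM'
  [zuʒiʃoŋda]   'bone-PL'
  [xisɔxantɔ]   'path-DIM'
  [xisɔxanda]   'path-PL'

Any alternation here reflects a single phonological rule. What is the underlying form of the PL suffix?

The PL suffix surfaces as [-da] and [-ta], depending on the final segment of the stem.
By contrast the DIM suffix keeps its initial [t] throughout — that segment must be underlying.
So the underlying form is /-da/, and voiced stops become voiceless after a vowel.

/-da/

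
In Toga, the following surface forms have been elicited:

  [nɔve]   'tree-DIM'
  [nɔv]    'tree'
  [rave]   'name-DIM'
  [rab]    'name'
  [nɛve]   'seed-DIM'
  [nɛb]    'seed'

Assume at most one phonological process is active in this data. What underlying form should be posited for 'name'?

/rab/

'name' shows [v] ~ [b] at the end of the stem ([rave] vs [rab]).
The stem 'tree' ([nɔve], [nɔv]) shows [v] unchanged in both environments, so [v] cannot be basic with [b] derived in isolation.
The underlying segment must be /b/; voiced stops become fricatives between vowels, yielding [v] there.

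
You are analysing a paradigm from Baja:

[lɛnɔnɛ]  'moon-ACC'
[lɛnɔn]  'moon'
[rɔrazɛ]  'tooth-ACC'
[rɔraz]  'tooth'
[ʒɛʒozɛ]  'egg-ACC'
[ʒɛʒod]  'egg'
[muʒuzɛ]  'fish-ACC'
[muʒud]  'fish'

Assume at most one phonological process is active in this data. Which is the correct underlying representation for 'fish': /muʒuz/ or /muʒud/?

/muʒud/

In [muʒuzɛ] and [muʒud] the final segment of 'fish' alternates: [z] ~ [d].
The stem 'tooth' ([rɔrazɛ], [rɔraz]) shows [z] unchanged in both environments, so [z] cannot be basic with [d] derived in isolation.
So /d/ is underlying, and a rule of intervocalic spirantization — voiced stops become fricatives between vowels — gives [z].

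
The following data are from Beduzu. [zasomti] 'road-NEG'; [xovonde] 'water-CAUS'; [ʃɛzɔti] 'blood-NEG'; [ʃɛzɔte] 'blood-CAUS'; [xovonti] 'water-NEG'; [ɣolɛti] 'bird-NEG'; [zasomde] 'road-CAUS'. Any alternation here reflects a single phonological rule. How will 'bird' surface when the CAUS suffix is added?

[ɣolɛte]

The CAUS morpheme has two allomorphs, [-de] and [-te].
The NEG suffix, which begins with [t], is invariant after every stem; so [t] is not altered by any rule here.
The CAUS suffix is therefore /-de/ underlyingly, with post-vocalic devoicing: voiced stops become voiceless after a vowel.
After 'bird', which ends in a vowel, the suffix surfaces as [-te], giving [ɣolɛte].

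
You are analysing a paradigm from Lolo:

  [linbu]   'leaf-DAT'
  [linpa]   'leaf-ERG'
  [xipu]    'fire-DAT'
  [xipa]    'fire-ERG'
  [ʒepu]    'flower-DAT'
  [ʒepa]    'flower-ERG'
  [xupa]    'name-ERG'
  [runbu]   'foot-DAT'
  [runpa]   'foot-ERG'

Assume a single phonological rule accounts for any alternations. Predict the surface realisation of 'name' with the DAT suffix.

The DAT morpheme has two allomorphs, [-bu] and [-pu].
By contrast the ERG suffix keeps its initial [p] throughout — that segment must be underlying.
The DAT suffix is therefore /-bu/ underlyingly, with post-vocalic devoicing: voiced stops become voiceless after a vowel.
After 'name', which ends in a vowel, the suffix surfaces as [-pu], giving [xupu].

[xupu]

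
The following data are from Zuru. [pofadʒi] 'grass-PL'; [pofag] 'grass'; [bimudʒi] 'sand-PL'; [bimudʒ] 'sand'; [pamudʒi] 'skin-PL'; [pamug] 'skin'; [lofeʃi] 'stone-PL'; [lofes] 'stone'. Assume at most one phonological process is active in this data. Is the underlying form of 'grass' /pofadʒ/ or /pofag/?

/pofag/

The root 'grass' surfaces as [pofadʒi] and [pofag], with a stem-final [dʒ] ~ [g] alternation.
If /dʒ/ were underlying and a rule turned it into [g] in isolation, 'sand' would also alternate; but it has [dʒ] in both [bimudʒi] and [bimudʒ].
So /g/ is underlying, and a rule of palatalization before a front vowel — /g/ and /s/ become palato-alveolar [dʒ] and [ʃ] before a front vowel — gives [dʒ].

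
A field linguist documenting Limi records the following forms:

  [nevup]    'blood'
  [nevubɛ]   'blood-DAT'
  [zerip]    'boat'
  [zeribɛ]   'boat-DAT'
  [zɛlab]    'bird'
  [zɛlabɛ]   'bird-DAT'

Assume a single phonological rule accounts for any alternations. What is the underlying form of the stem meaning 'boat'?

The stem for 'boat' ends in [p] in [zerip] but [b] in [zeribɛ].
But 'bird' keeps [b] in both environments ([zɛlab], [zɛlabɛ]), so there is no rule changing /b/ to [p] in isolation.
So /p/ is underlying, and a rule of intervocalic voicing — voiceless stops become voiced between vowels — gives [b].
So 'boat' = /zerip/.

/zerip/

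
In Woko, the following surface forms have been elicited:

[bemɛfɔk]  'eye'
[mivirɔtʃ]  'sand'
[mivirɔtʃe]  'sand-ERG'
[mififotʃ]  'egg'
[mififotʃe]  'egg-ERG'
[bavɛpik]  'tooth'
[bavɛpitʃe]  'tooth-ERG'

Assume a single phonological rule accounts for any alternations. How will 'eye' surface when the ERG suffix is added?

'tooth' shows [k] ~ [tʃ] at the end of the stem ([bavɛpik] vs [bavɛpitʃe]).
But 'egg' keeps [tʃ] in both environments ([mififotʃ], [mififotʃe]), so there is no rule changing /tʃ/ to [k] in isolation.
So /k/ is underlying, and a rule of palatalization before a front vowel — /k/ becomes palato-alveolar [tʃ] before a front vowel — gives [tʃ].
From [bemɛfɔk] the stem 'eye' is /bemɛfɔk/; before a front vowel this yields [bemɛfɔtʃe].

[bemɛfɔtʃe]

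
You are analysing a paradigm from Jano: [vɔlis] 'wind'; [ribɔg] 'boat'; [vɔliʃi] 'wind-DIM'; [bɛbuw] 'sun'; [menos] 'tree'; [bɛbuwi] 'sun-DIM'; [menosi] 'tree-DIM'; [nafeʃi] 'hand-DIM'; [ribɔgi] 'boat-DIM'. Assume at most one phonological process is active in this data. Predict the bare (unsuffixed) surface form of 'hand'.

[nafes]

'wind' shows [s] ~ [ʃ] at the end of the stem ([vɔlis] vs [vɔliʃi]).
If /s/ were underlying and a rule turned it into [ʃ] before the DIM suffix, 'tree' would also alternate; but it has [s] in both [menos] and [menosi].
The underlying segment must be /ʃ/; palato-alveolar /ʃ/ becomes [s] when no front vowel follows, yielding [s] there.
From [nafeʃi] the stem 'hand' is /nafeʃ/; when no front vowel follows this yields [nafes].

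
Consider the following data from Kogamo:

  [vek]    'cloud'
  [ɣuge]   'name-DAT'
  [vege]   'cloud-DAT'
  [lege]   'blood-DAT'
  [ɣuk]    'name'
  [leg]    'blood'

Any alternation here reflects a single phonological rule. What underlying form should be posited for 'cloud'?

The root 'cloud' surfaces as [vege] and [vek], with a stem-final [g] ~ [k] alternation.
Compare 'blood', with invariant [g] in [lege] and [leg]: an analysis with underlying /g/ and a rule producing [k] in isolation would wrongly predict alternation here too.
So /k/ is underlying, and a rule of intervocalic voicing — voiceless stops become voiced between vowels — gives [g].

/vek/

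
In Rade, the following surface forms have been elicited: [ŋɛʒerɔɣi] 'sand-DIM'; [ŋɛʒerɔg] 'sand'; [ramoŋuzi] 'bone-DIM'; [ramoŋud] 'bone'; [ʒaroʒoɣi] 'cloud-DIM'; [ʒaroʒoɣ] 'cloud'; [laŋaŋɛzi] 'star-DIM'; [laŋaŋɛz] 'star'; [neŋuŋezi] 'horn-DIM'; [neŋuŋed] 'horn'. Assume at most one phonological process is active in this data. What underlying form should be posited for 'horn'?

The root 'horn' surfaces as [neŋuŋezi] and [neŋuŋed], with a stem-final [z] ~ [d] alternation.
But 'star' keeps [z] in both environments ([laŋaŋɛzi], [laŋaŋɛz]), so there is no rule changing /z/ to [d] in isolation.
So /d/ is underlying, and a rule of intervocalic spirantization — voiced stops become fricatives between vowels — gives [z].
So 'horn' = /neŋuŋed/.

/neŋuŋed/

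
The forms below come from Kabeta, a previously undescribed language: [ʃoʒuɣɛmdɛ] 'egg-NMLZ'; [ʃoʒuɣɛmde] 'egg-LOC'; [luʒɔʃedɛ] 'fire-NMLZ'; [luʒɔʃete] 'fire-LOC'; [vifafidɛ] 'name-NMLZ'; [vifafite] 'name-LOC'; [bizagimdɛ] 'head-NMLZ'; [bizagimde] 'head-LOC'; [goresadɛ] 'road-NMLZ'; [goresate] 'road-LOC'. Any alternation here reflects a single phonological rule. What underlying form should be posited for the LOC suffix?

The LOC suffix surfaces as [-de] and [-te], depending on the final segment of the stem.
By contrast the NMLZ suffix keeps its initial [d] throughout — that segment must be underlying.
So the underlying form is /-te/, and voiceless stops become voiced after a nasal.

/-te/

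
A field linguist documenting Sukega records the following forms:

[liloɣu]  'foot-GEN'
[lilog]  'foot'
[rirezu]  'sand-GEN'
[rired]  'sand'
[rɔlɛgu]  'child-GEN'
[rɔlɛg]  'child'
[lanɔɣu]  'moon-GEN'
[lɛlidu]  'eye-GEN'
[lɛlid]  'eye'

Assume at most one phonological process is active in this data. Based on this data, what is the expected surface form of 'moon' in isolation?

[lanɔg]

'foot' shows [ɣ] ~ [g] at the end of the stem ([liloɣu] vs [lilog]).
If /g/ were underlying and a rule turned it into [ɣ] before the GEN suffix, 'child' would also alternate; but it has [g] in both [rɔlɛgu] and [rɔlɛg].
The alternation reflects word-final hardening: voiced fricatives become stops word-finally. /ɣ/ is underlying.
From [lanɔɣu] the stem 'moon' is /lanɔɣ/; word-finally this yields [lanɔg].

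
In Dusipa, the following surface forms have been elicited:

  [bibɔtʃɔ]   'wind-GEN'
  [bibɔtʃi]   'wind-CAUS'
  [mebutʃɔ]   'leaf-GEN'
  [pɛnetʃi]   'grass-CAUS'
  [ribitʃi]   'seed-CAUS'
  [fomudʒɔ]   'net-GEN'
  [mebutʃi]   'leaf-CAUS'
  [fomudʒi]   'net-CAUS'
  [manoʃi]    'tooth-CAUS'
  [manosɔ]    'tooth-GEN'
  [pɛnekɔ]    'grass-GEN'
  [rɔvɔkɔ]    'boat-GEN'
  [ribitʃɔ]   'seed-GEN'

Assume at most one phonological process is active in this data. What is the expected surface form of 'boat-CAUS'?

[rɔvɔtʃi]

The stem for 'grass' ends in [k] in [pɛnekɔ] but [tʃ] in [pɛnetʃi].
But 'leaf' keeps [tʃ] in both environments ([mebutʃɔ], [mebutʃi]), so there is no rule changing /tʃ/ to [k] before the GEN suffix.
The underlying segment must be /k/; /k/ and /s/ become palato-alveolar [tʃ] and [ʃ] before a front vowel, yielding [tʃ] there.
From [rɔvɔkɔ] the stem 'boat' is /rɔvɔk/; before a front vowel this yields [rɔvɔtʃi].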